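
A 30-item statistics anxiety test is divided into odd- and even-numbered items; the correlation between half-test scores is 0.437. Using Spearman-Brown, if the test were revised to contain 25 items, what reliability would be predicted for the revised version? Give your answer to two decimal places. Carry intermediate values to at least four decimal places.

0.56

Full-test reliability from the split-half r: r_full = 2(0.437)/(1 + 0.437) = 0.6082
Then adjust to 25 items: n = 25/30 = 0.8333
r_new = n·r_full / (1 + (n − 1)·r_full) = 0.5068 / 0.8986 ≈ 0.5640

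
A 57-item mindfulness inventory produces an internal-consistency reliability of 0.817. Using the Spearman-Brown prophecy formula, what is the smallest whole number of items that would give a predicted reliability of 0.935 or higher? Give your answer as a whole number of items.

n = 0.935 × (1 − 0.817) / [ 0.817 × (1 − 0.935) ]
  = 0.171105 / 0.053105 = 3.2220
3.2220 × 57 = 183.65 → 184 items

184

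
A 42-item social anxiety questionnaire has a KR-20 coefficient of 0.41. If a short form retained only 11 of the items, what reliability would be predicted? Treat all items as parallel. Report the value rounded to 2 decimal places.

n = 11/42 = 0.2619
Apply the Spearman-Brown prophecy formula, r' = nr / [1 + (n − 1)r]:
r_new = (0.2619 × 0.41) / (1 + (0.2619 − 1) × 0.41)
r_new = 0.1074 / 0.6974 ≈ 0.1540

0.15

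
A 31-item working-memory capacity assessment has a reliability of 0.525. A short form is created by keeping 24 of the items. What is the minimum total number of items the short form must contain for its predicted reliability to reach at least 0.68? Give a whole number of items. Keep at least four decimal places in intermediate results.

Short-form reliability: n = 24/31 = 0.7742; r_24 = n·r/(1+(n−1)r) ≈ 0.4611
Length factor from the short form to reach 0.68: n' = 0.68(1 − 0.4611) / [0.4611(1 − 0.68)] ≈ 2.4835
Total items = 2.4835 × 24 = 59.60, rounded up to 60.

60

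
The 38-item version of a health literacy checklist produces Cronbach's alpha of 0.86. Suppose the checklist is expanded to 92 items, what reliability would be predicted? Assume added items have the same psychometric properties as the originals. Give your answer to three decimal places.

n = 92/38 = 2.4211
r_new = 2.4211·0.86 / [1 + (2.4211 − 1)·0.86]
     = 2.0821 / 2.2221 = 0.9370

0.937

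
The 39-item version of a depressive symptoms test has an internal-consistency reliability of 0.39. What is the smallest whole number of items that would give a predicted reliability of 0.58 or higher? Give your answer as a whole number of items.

Spearman-Brown solved for the length factor n:
n = r_target (1 − r_old) / [ r_old (1 − r_target) ]
n = 0.58(1 − 0.39) / [0.39(1 − 0.58)]
n = 0.3538 / 0.1638 ≈ 2.1600
Items needed = n × 39 = 2.1600 × 39 ≈ 84.24 → round up to 85

85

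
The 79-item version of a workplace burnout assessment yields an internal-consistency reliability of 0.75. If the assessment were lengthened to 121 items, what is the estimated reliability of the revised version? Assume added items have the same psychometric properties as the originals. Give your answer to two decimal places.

The new length is 121/79 = 1.5316 times the old.
Spearman-Brown: r_new = n·r / (1 + (n − 1)·r)
r_new = 1.5316·0.75 / [1 + (1.5316 − 1)·0.75]
     = 1.1487 / 1.3987 = 0.8213

0.82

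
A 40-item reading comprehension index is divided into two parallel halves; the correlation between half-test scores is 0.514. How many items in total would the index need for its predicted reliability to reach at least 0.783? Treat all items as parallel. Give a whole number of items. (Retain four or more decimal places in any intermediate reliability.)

69

r_full = 2(0.514)/(1 + 0.514) = 0.6790
Solve Spearman-Brown for n: n = 0.783(1 − 0.6790) / [0.6790(1 − 0.783)] = 1.7058
Items = 1.7058 × 40 ≈ 68.23 → 69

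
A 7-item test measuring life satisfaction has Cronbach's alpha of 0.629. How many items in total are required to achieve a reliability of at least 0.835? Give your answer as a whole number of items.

21

Spearman-Brown solved for the length factor n:
n = r_target (1 − r_old) / [ r_old (1 − r_target) ]
n = 0.835 × (1 − 0.629) / [ 0.629 × (1 − 0.835) ]
n = 0.309785 / 0.103785 ≈ 2.9849
Items needed = n × 7 = 2.9849 × 7 ≈ 20.89 → round up to 21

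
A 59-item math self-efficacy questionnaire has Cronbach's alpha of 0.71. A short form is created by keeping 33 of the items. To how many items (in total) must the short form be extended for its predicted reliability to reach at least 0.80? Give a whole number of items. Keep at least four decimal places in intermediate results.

97

Short-form reliability: n = 33/59 = 0.5593; r_33 = n·r/(1+(n−1)r) ≈ 0.5779
Length factor from the short form to reach 0.80: n' = 0.80(1 − 0.5779) / [0.5779(1 − 0.80)] ≈ 2.9216
Items = 2.9216 × 33 ≈ 96.41 → 97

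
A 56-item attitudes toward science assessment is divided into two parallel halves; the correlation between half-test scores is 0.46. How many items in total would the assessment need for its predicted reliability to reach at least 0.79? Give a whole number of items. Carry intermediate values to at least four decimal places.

124

r_full = 2(0.46)/(1 + 0.46) = 0.6301
Solve Spearman-Brown for n: n = 0.79(1 − 0.6301) / [0.6301(1 − 0.79)] = 2.2084
Required items = 2.2084 × 56 = 123.67, so 124 items.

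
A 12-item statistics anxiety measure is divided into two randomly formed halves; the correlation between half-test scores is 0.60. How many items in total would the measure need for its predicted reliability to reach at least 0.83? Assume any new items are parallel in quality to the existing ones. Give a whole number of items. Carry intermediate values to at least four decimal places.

r_full = 2(0.60)/(1 + 0.60) = 0.7500
n = r_tgt(1 − r_full) / [r_full(1 − r_tgt)] = 0.83 × 0.2500 / (0.7500 × 0.17) ≈ 1.6275
Required items = 1.6275 × 12 = 19.53, so 20 items.

20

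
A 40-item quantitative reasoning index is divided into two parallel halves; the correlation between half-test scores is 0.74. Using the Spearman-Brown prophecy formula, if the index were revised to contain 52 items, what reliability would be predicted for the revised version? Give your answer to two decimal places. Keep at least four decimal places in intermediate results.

0.88

Full-test reliability from the split-half r: r_full = 2(0.74)/(1 + 0.74) = 0.8506
Length factor from 40 to 52 items: n = 52/40 = 1.3000
r_new = n·r_full / (1 + (n − 1)·r_full) = 1.1058 / 1.2552 ≈ 0.8810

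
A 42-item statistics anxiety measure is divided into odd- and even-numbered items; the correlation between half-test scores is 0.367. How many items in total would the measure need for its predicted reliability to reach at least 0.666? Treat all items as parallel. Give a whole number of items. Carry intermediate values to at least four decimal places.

Corrected full-test reliability: r_full = 2 × 0.367 / (1 + 0.367) ≈ 0.5369
Solve Spearman-Brown for n: n = 0.666(1 − 0.5369) / [0.5369(1 − 0.666)] = 1.7199
Required items = 1.7199 × 42 = 72.24, so 73 items.

73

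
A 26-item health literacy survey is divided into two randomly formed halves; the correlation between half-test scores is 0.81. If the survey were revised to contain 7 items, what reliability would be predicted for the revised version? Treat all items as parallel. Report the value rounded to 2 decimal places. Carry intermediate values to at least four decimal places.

First correct the split-half correlation to full-test reliability: r_full = 2 × 0.81 / (1 + 0.81) ≈ 0.8950
Length factor from 26 to 7 items: n = 7/26 = 0.2692
r_new = n·r_full / (1 + (n − 1)·r_full) = 0.2409 / 0.3459 ≈ 0.6964

0.70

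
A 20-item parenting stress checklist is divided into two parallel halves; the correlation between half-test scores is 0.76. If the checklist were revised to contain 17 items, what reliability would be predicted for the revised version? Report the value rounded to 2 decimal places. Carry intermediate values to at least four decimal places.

Spearman-Brown correction (n = 2): r_full = 2·0.76/(1 + 0.76) = 0.8636
Then adjust to 17 items: n = 17/20 = 0.8500
r_new = n·r_full / (1 + (n − 1)·r_full) = 0.7341 / 0.8705 ≈ 0.8433

0.84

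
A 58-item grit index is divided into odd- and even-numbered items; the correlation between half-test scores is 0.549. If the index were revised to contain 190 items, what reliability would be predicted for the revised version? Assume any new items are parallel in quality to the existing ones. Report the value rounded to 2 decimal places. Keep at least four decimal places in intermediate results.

0.89

Full-test reliability from the split-half r: r_full = 2(0.549)/(1 + 0.549) = 0.7088
Then adjust to 190 items: n = 190/58 = 3.2759
r_new = n·r_full / (1 + (n − 1)·r_full) = 2.3220 / 2.6132 ≈ 0.8886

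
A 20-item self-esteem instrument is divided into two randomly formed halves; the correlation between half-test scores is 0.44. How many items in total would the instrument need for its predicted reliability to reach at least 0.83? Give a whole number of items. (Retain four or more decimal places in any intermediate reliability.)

Corrected full-test reliability: r_full = 2 × 0.44 / (1 + 0.44) ≈ 0.6111
n = r_tgt(1 − r_full) / [r_full(1 − r_tgt)] = 0.83 × 0.3889 / (0.6111 × 0.17) ≈ 3.1071
Items = 3.1071 × 20 ≈ 62.14 → 63

63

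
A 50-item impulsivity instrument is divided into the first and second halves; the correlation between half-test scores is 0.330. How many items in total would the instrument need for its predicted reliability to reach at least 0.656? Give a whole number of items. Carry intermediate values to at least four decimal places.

Corrected full-test reliability: r_full = 2 × 0.330 / (1 + 0.330) ≈ 0.4962
Solve Spearman-Brown for n: n = 0.656(1 − 0.4962) / [0.4962(1 − 0.656)] = 1.9362
Items = 1.9362 × 50 ≈ 96.81 → 97

97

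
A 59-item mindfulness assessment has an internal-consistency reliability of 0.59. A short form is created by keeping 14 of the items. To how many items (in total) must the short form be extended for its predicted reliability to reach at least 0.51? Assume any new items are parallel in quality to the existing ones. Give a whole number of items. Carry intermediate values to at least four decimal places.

Short-form reliability: n = 14/59 = 0.2373; r_14 = n·r/(1+(n−1)r) ≈ 0.2546
Then solve for n' with r_old = 0.2546, r_target = 0.51: n' = 0.51(1 − 0.2546)/[0.2546(1 − 0.51)] = 3.0472
Items = 3.0472 × 14 ≈ 42.66 → 43

43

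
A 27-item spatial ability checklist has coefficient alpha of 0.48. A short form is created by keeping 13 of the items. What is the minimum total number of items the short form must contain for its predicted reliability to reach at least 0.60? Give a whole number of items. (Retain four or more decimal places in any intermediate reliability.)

44

First, r for the 13-item form: n = 13/27 = 0.4815, so r_13 = 0.4815·0.48/(1 + (0.4815 − 1)·0.48) = 0.3077
Length factor from the short form to reach 0.60: n' = 0.60(1 − 0.3077) / [0.3077(1 − 0.60)] ≈ 3.3749
Total items = 3.3749 × 13 = 43.87, rounded up to 44.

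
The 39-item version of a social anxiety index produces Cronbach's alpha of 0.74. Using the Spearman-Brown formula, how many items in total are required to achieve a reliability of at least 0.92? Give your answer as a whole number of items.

Spearman-Brown solved for the length factor n:
n = r_target (1 − r_old) / [ r_old (1 − r_target) ]
n = [0.92 × 0.26] / [0.74 × 0.08]
n = 0.2392 / 0.0592 ≈ 4.0405
4.0405 × 39 = 157.58 → 158 items

158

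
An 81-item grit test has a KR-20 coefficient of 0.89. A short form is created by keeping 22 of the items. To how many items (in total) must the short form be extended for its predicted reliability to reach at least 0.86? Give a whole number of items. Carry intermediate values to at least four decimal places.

Short-form reliability: n = 22/81 = 0.2716; r_22 = n·r/(1+(n−1)r) ≈ 0.6873
Then solve for n' with r_old = 0.6873, r_target = 0.86: n' = 0.86(1 − 0.6873)/[0.6873(1 − 0.86)] = 2.7948
Items = 2.7948 × 22 ≈ 61.49 → 62

62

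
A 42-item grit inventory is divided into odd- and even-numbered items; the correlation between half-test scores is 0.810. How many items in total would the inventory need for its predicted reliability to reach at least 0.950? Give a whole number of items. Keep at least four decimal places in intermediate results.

r_full = 2(0.810)/(1 + 0.810) = 0.8950
Solve Spearman-Brown for n: n = 0.950(1 − 0.8950) / [0.8950(1 − 0.950)] = 2.2291
Items = 2.2291 × 42 ≈ 93.62 → 94

94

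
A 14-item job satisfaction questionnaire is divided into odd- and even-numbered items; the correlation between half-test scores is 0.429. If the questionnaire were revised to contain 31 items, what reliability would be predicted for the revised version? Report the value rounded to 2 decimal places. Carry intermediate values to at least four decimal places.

Full-test reliability from the split-half r: r_full = 2(0.429)/(1 + 0.429) = 0.6004
Then adjust to 31 items: n = 31/14 = 2.2143
r_new = n·r_full / (1 + (n − 1)·r_full) = 1.3295 / 1.7291 ≈ 0.7689

0.77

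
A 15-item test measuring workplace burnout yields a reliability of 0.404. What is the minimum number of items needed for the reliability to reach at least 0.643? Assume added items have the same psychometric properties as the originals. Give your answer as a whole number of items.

40

Rearranging the Spearman-Brown formula for n,
n = r_target (1 − r_old) / [ r_old (1 − r_target) ]
n = 0.643(1 − 0.404) / [0.404(1 − 0.643)]
n = 0.383228 / 0.144228 ≈ 2.6571
So the test needs 2.6571 × 15 ≈ 39.86 items; rounding up, 40.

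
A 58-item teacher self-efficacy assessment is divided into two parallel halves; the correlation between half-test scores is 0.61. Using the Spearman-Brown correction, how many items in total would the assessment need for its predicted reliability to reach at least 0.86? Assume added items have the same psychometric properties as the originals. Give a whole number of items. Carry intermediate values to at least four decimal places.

114

Corrected full-test reliability: r_full = 2 × 0.61 / (1 + 0.61) ≈ 0.7578
Solve Spearman-Brown for n: n = 0.86(1 − 0.7578) / [0.7578(1 − 0.86)] = 1.9633
Required items = 1.9633 × 58 = 113.87, so 114 items.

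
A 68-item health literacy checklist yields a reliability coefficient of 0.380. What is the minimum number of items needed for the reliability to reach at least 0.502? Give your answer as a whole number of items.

n = 0.502(1 − 0.380) / [0.380(1 − 0.502)]
  = 0.311240 / 0.189240 = 1.6447
So the test needs 1.6447 × 68 ≈ 111.84 items; rounding up, 112.

112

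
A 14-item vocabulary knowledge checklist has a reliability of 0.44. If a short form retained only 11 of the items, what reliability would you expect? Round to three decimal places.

n = 11/14 = 0.7857
Spearman-Brown: r_new = n·r / (1 + (n − 1)·r)
r_new = (0.7857 × 0.44) / (1 + (0.7857 − 1) × 0.44)
     = 0.3457 / 0.9057 = 0.3817

0.382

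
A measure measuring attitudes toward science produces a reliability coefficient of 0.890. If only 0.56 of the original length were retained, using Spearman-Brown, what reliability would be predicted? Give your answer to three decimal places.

By Spearman-Brown, r_new = n r / (1 + (n − 1) r).
r_new = 0.56·0.890 / [1 + (0.56 − 1)·0.890]
r_new = 0.4984 / 0.6084 ≈ 0.8192

0.819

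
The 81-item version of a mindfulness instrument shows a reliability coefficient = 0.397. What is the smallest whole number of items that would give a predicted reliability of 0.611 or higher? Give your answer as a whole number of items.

Invert Spearman-Brown to solve for n:
n = r*(1 − r) / [ r (1 − r*) ]
n = 0.611 × (1 − 0.397) / [ 0.397 × (1 − 0.611) ]
  = 0.368433 / 0.154433 = 2.3857
So the test needs 2.3857 × 81 ≈ 193.24 items; rounding up, 194.

194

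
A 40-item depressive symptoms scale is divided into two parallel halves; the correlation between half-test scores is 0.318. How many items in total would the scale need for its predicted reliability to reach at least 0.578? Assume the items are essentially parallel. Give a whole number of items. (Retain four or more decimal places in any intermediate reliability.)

Corrected full-test reliability: r_full = 2 × 0.318 / (1 + 0.318) ≈ 0.4825
n = r_tgt(1 − r_full) / [r_full(1 − r_tgt)] = 0.578 × 0.5175 / (0.4825 × 0.422) ≈ 1.4690
Items = 1.4690 × 40 ≈ 58.76 → 59

59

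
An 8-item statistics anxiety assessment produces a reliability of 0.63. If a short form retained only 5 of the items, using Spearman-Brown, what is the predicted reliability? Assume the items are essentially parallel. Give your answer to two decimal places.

Length ratio n = 5/8 = 0.625
Spearman-Brown: r_new = n·r / (1 + (n − 1)·r)
r_new = (0.625 × 0.63) / (1 + (0.625 − 1) × 0.63)
r_new = 0.3937 / 0.7637 ≈ 0.5155

0.52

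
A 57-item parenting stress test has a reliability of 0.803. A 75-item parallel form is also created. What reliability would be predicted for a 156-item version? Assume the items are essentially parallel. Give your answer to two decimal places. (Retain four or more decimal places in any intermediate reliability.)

The 75-item form is not needed; work directly from the 57-item form with n = 156/57 = 2.7368.
r_{156} = n·r / (1 + (n − 1)·r) = 2.1977 / 2.3947 ≈ 0.9177

0.92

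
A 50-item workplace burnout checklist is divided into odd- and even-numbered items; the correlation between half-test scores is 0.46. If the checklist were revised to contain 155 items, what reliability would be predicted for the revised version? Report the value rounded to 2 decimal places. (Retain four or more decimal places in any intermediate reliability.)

0.84

Full-test reliability from the split-half r: r_full = 2(0.46)/(1 + 0.46) = 0.6301
Then adjust to 155 items: n = 155/50 = 3.1000
r_new = n·r_full / (1 + (n − 1)·r_full) = 1.9533 / 2.3232 ≈ 0.8408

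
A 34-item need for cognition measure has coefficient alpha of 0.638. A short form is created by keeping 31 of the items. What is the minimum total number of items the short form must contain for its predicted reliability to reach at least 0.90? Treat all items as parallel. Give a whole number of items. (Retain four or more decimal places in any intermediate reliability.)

First, r for the 31-item form: n = 31/34 = 0.9118, so r_31 = 0.9118·0.638/(1 + (0.9118 − 1)·0.638) = 0.6164
Then solve for n' with r_old = 0.6164, r_target = 0.90: n' = 0.90(1 − 0.6164)/[0.6164(1 − 0.90)] = 5.6009
Total items = 5.6009 × 31 = 173.63, rounded up to 174.

174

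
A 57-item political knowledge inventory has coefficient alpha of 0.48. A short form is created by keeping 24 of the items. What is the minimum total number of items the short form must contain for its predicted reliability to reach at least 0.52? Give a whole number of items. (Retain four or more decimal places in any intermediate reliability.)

Short-form reliability: n = 24/57 = 0.4211; r_24 = n·r/(1+(n−1)r) ≈ 0.2799
Length factor from the short form to reach 0.52: n' = 0.52(1 − 0.2799) / [0.2799(1 − 0.52)] ≈ 2.7871
Items = 2.7871 × 24 ≈ 66.89 → 67

67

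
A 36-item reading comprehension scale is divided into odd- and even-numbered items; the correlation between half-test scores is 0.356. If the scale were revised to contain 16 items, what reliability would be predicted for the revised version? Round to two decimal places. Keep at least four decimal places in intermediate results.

0.33

Full-test reliability from the split-half r: r_full = 2(0.356)/(1 + 0.356) = 0.5251
Then adjust to 16 items: n = 16/36 = 0.4444
r_new = n·r_full / (1 + (n − 1)·r_full) = 0.2334 / 0.7083 ≈ 0.3295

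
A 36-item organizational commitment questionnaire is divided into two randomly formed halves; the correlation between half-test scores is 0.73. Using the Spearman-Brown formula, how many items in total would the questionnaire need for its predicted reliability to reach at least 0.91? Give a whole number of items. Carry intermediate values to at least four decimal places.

r_full = 2(0.73)/(1 + 0.73) = 0.8439
Solve Spearman-Brown for n: n = 0.91(1 − 0.8439) / [0.8439(1 − 0.91)] = 1.8703
Required items = 1.8703 × 36 = 67.33, so 68 items.

68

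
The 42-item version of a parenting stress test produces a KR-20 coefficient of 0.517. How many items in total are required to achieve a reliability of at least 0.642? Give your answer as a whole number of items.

Spearman-Brown solved for the length factor n:
n = r*(1 − r) / [ r (1 − r*) ]
n = [0.642 × 0.483] / [0.517 × 0.358]
n = 0.310086 / 0.185086 ≈ 1.6754
So the test needs 1.6754 × 42 ≈ 70.37 items; rounding up, 71.

71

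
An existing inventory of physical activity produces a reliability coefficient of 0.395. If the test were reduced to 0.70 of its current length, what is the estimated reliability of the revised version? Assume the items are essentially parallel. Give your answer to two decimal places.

0.31

r_new = 0.7·0.395 / [1 + (0.7 − 1)·0.395]
r_new = 0.2765 / 0.8815 ≈ 0.3137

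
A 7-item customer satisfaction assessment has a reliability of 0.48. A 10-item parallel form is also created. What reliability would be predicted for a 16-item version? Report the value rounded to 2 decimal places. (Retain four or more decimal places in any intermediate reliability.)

0.68

The 10-item form is not needed; work directly from the 7-item form with n = 16/7 = 2.2857.
r_{16} = n·r / (1 + (n − 1)·r) = 1.0971 / 1.6171 ≈ 0.6784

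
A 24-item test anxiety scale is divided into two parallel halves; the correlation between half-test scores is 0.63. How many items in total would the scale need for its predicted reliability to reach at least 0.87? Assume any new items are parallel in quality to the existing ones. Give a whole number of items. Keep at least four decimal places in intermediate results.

Corrected full-test reliability: r_full = 2 × 0.63 / (1 + 0.63) ≈ 0.7730
n = r_tgt(1 − r_full) / [r_full(1 − r_tgt)] = 0.87 × 0.2270 / (0.7730 × 0.13) ≈ 1.9653
Items = 1.9653 × 24 ≈ 47.17 → 48

48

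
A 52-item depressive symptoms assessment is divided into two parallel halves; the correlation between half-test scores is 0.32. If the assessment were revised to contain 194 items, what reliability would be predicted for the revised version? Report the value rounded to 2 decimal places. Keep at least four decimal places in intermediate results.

First correct the split-half correlation to full-test reliability: r_full = 2 × 0.32 / (1 + 0.32) ≈ 0.4848
Then adjust to 194 items: n = 194/52 = 3.7308
r_new = n·r_full / (1 + (n − 1)·r_full) = 1.8087 / 2.3239 ≈ 0.7783

0.78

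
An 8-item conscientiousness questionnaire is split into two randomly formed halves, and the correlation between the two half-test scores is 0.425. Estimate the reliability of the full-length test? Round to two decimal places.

Each half is half the length of the full test, so the full test is n = 2 times a half.
r_full = 2r_hh / (1 + r_hh) = 2 × 0.425 / (1 + 0.425)
r_full = 0.8500 / 1.4250 ≈ 0.5965

0.60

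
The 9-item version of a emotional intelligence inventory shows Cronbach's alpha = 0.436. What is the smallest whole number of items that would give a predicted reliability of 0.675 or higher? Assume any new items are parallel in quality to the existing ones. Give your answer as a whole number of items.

n = 0.675(1 − 0.436) / [0.436(1 − 0.675)]
n = 0.380700 / 0.141700 ≈ 2.6867
Items needed = n × 9 = 2.6867 × 9 ≈ 24.18 → round up to 25

25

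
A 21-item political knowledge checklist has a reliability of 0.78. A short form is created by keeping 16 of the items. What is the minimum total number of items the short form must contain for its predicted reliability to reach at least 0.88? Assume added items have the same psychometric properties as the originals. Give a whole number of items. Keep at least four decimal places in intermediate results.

First, r for the 16-item form: n = 16/21 = 0.7619, so r_16 = 0.7619·0.78/(1 + (0.7619 − 1)·0.78) = 0.7298
Then solve for n' with r_old = 0.7298, r_target = 0.88: n' = 0.88(1 − 0.7298)/[0.7298(1 − 0.88)] = 2.7151
Items = 2.7151 × 16 ≈ 43.44 → 44

44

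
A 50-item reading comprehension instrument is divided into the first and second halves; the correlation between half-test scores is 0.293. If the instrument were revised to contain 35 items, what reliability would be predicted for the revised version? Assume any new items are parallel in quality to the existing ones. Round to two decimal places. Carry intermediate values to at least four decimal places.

0.37

First correct the split-half correlation to full-test reliability: r_full = 2 × 0.293 / (1 + 0.293) ≈ 0.4532
Length factor from 50 to 35 items: n = 35/50 = 0.7000
r_new = n·r_full / (1 + (n − 1)·r_full) = 0.3172 / 0.8640 ≈ 0.3671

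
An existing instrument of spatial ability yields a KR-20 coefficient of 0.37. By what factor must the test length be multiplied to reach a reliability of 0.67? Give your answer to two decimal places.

3.46

n = 0.67(1 − 0.37) / [0.37(1 − 0.67)]
n = 0.4221 / 0.1221 ≈ 3.4570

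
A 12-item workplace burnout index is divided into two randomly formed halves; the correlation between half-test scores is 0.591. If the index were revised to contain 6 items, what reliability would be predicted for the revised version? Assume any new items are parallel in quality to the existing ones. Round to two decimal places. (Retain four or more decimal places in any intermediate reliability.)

0.59

Spearman-Brown correction (n = 2): r_full = 2·0.591/(1 + 0.591) = 0.7429
Then adjust to 6 items: n = 6/12 = 0.5000
r_new = n·r_full / (1 + (n − 1)·r_full) = 0.3715 / 0.6285 ≈ 0.5911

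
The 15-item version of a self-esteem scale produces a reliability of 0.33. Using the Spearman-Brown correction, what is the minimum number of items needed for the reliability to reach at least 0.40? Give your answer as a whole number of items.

Spearman-Brown solved for the length factor n:
n = r_target (1 − r_old) / [ r_old (1 − r_target) ]
n = 0.40 × (1 − 0.33) / [ 0.33 × (1 − 0.40) ]
n = 0.2680 / 0.1980 ≈ 1.3535
1.3535 × 15 = 20.30 → 21 items

21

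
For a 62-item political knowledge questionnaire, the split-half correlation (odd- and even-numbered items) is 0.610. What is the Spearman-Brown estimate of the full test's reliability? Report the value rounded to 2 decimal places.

0.76

Each half is half the length of the full test, so the full test is n = 2 times a half.
r_full = 2(0.610) / (1 + 0.610)
r_full = 1.2200 / 1.6100 ≈ 0.7578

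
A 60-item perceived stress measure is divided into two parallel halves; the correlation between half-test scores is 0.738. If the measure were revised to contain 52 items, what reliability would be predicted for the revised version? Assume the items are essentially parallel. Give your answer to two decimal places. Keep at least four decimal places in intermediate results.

First correct the split-half correlation to full-test reliability: r_full = 2 × 0.738 / (1 + 0.738) ≈ 0.8493
Then adjust to 52 items: n = 52/60 = 0.8667
r_new = n·r_full / (1 + (n − 1)·r_full) = 0.7361 / 0.8868 ≈ 0.8301

0.83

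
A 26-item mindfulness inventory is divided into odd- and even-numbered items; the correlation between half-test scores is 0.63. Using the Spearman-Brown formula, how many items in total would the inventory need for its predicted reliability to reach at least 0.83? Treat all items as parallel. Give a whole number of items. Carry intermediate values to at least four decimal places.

38

Corrected full-test reliability: r_full = 2 × 0.63 / (1 + 0.63) ≈ 0.7730
Solve Spearman-Brown for n: n = 0.83(1 − 0.7730) / [0.7730(1 − 0.83)] = 1.4338
Required items = 1.4338 × 26 = 37.28, so 38 items.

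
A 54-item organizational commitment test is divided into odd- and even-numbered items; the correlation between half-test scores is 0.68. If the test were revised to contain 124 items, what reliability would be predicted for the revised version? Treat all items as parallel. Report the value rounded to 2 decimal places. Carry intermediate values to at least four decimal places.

0.91

Spearman-Brown correction (n = 2): r_full = 2·0.68/(1 + 0.68) = 0.8095
Then adjust to 124 items: n = 124/54 = 2.2963
r_new = n·r_full / (1 + (n − 1)·r_full) = 1.8589 / 2.0494 ≈ 0.9070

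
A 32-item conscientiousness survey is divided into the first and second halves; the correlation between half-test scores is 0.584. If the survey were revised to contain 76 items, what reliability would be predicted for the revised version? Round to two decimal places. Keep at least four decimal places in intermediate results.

First correct the split-half correlation to full-test reliability: r_full = 2 × 0.584 / (1 + 0.584) ≈ 0.7374
Then adjust to 76 items: n = 76/32 = 2.3750
r_new = n·r_full / (1 + (n − 1)·r_full) = 1.7513 / 2.0139 ≈ 0.8696

0.87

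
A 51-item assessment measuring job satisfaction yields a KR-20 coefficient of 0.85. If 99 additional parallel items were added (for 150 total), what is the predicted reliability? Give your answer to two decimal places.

n = 150/51 = 2.9412
By Spearman-Brown, r_new = n r / (1 + (n − 1) r).
r_new = 2.9412·0.85 / [1 + (2.9412 − 1)·0.85]
r_new = 2.5000 / 2.6500 ≈ 0.9434

0.94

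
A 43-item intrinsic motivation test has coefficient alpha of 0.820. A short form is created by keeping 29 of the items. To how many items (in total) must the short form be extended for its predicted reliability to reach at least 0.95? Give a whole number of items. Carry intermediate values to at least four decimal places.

180

Short-form reliability: n = 29/43 = 0.6744; r_29 = n·r/(1+(n−1)r) ≈ 0.7544
Then solve for n' with r_old = 0.7544, r_target = 0.95: n' = 0.95(1 − 0.7544)/[0.7544(1 − 0.95)] = 6.1856
Items = 6.1856 × 29 ≈ 179.38 → 180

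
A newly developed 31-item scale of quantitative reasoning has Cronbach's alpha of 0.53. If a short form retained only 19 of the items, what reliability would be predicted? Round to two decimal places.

n = 19/31 = 0.6129
Apply the Spearman-Brown prophecy formula, r' = nr / [1 + (n − 1)r]:
r_new = (0.6129 × 0.53) / (1 + (0.6129 − 1) × 0.53)
r_new = 0.3248 / 0.7948 ≈ 0.4087

0.41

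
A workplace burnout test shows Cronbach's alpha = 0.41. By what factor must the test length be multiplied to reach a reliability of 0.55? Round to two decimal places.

n = 0.55(1 − 0.41) / [0.41(1 − 0.55)]
n = 0.3245 / 0.1845 ≈ 1.7588

1.76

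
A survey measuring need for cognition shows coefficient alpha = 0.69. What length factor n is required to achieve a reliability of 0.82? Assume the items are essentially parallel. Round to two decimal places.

2.05

n = 0.82(1 − 0.69) / [0.69(1 − 0.82)]
n = 0.2542 / 0.1242 ≈ 2.0467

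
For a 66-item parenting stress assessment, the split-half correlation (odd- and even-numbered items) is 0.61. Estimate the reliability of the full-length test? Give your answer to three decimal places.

0.758

The full test is twice the length of either half (n = 2).
r_full = 2r_hh / (1 + r_hh) = 2 × 0.61 / (1 + 0.61)
r_full = 1.2200 / 1.6100 ≈ 0.7578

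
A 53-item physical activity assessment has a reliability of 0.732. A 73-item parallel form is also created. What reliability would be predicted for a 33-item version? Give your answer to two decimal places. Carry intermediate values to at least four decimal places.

0.63

Only the ratio of lengths matters: n = 33/53 = 0.6226
r_{33} = n·r / (1 + (n − 1)·r) = 0.4557 / 0.7237 ≈ 0.6297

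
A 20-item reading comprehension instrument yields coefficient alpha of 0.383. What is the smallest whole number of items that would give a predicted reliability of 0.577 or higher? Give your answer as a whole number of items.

44

Spearman-Brown solved for the length factor n:
n = r*(1 − r) / [ r (1 − r*) ]
n = 0.577(1 − 0.383) / [0.383(1 − 0.577)]
  = 0.356009 / 0.162009 = 2.1975
Items needed = n × 20 = 2.1975 × 20 ≈ 43.95 → round up to 44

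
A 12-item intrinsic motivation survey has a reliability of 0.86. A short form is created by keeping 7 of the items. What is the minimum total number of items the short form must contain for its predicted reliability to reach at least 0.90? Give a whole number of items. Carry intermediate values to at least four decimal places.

18

First, r for the 7-item form: n = 7/12 = 0.5833, so r_7 = 0.5833·0.86/(1 + (0.5833 − 1)·0.86) = 0.7818
Length factor from the short form to reach 0.90: n' = 0.90(1 − 0.7818) / [0.7818(1 − 0.90)] ≈ 2.5119
Total items = 2.5119 × 7 = 17.58, rounded up to 18.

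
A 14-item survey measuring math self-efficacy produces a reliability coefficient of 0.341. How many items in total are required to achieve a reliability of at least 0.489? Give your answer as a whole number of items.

Spearman-Brown solved for the length factor n:
n = r_target (1 − r_old) / [ r_old (1 − r_target) ]
n = 0.489(1 − 0.341) / [0.341(1 − 0.489)]
n = 0.322251 / 0.174251 ≈ 1.8493
So the test needs 1.8493 × 14 ≈ 25.89 items; rounding up, 26.

26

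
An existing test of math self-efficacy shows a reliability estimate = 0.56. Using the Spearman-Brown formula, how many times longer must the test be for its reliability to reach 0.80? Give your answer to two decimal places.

Rearranging the Spearman-Brown formula for n,
n = r_target (1 − r_old) / [ r_old (1 − r_target) ]
n = 0.80(1 − 0.56) / [0.56(1 − 0.80)]
n = 0.3520 / 0.1120 ≈ 3.1429

3.14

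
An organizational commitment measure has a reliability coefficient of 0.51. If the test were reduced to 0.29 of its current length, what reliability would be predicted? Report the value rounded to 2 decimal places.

Apply the Spearman-Brown prophecy formula, r' = nr / [1 + (n − 1)r]:
r_new = (0.29 × 0.51) / (1 + (0.29 − 1) × 0.51)
     = 0.1479 / 0.6379 = 0.2319

0.23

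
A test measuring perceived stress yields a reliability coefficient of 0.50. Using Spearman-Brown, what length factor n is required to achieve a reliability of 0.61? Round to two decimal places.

1.56

Rearranging the Spearman-Brown formula for n,
n = r*(1 − r) / [ r (1 − r*) ]
n = 0.61(1 − 0.50) / [0.50(1 − 0.61)]
n = 0.3050 / 0.1950 ≈ 1.5641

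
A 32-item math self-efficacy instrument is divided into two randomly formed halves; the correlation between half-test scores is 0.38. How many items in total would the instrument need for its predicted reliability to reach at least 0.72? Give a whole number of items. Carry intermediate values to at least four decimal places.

68

Corrected full-test reliability: r_full = 2 × 0.38 / (1 + 0.38) ≈ 0.5507
n = r_tgt(1 − r_full) / [r_full(1 − r_tgt)] = 0.72 × 0.4493 / (0.5507 × 0.28) ≈ 2.0980
Required items = 2.0980 × 32 = 67.14, so 68 items.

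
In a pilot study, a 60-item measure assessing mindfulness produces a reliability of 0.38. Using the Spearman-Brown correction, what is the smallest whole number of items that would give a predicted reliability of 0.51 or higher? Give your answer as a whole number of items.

102

n = 0.51(1 − 0.38) / [0.38(1 − 0.51)]
  = 0.3162 / 0.1862 = 1.6982
Items needed = n × 60 = 1.6982 × 60 ≈ 101.89 → round up to 102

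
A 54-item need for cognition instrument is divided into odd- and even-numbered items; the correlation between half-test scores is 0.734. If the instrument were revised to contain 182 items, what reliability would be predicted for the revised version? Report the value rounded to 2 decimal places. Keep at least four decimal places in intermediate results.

0.95

First correct the split-half correlation to full-test reliability: r_full = 2 × 0.734 / (1 + 0.734) ≈ 0.8466
Length factor from 54 to 182 items: n = 182/54 = 3.3704
r_new = n·r_full / (1 + (n − 1)·r_full) = 2.8534 / 3.0068 ≈ 0.9490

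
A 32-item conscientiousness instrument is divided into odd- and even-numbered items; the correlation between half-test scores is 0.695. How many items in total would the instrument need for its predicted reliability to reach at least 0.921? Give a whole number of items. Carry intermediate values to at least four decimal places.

82

r_full = 2(0.695)/(1 + 0.695) = 0.8201
n = r_tgt(1 − r_full) / [r_full(1 − r_tgt)] = 0.921 × 0.1799 / (0.8201 × 0.079) ≈ 2.5574
Required items = 2.5574 × 32 = 81.84, so 82 items.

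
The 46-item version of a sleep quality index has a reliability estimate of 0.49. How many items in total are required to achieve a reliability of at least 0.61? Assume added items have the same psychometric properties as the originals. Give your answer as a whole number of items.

75

Spearman-Brown solved for the length factor n:
n = r_target (1 − r_old) / [ r_old (1 − r_target) ]
n = [0.61 × 0.51] / [0.49 × 0.39]
  = 0.3111 / 0.1911 = 1.6279
Items needed = n × 46 = 1.6279 × 46 ≈ 74.88 → round up to 75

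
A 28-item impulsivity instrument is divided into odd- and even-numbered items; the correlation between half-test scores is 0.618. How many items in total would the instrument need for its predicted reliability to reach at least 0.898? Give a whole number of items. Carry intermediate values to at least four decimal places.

77

r_full = 2(0.618)/(1 + 0.618) = 0.7639
Solve Spearman-Brown for n: n = 0.898(1 − 0.7639) / [0.7639(1 − 0.898)] = 2.7210
Required items = 2.7210 × 28 = 76.19, so 77 items.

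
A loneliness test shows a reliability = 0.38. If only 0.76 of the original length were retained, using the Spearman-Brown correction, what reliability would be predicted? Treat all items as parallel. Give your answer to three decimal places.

0.318

Apply the Spearman-Brown prophecy formula, r' = nr / [1 + (n − 1)r]:
r_new = (0.76 × 0.38) / (1 + (0.76 − 1) × 0.38)
     = 0.2888 / 0.9088 = 0.3178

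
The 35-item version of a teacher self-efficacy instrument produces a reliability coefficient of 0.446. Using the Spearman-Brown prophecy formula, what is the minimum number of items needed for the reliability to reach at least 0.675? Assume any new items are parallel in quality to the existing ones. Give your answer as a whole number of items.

91

Spearman-Brown solved for the length factor n:
n = r*(1 − r) / [ r (1 − r*) ]
n = [0.675 × 0.554] / [0.446 × 0.325]
n = 0.373950 / 0.144950 ≈ 2.5799
2.5799 × 35 = 90.30 → 91 items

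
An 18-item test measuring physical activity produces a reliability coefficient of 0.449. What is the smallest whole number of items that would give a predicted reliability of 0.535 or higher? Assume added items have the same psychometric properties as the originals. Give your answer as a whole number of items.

26

Rearranging the Spearman-Brown formula for n,
n = r*(1 − r) / [ r (1 − r*) ]
n = 0.535 × (1 − 0.449) / [ 0.449 × (1 − 0.535) ]
  = 0.294785 / 0.208785 = 1.4119
So the test needs 1.4119 × 18 ≈ 25.41 items; rounding up, 26.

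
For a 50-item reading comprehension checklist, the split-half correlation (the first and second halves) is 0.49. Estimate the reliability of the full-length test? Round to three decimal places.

The full test is twice the length of either half (n = 2).
r_full = 2(0.49) / (1 + 0.49)
r_full = 0.9800 / 1.4900 ≈ 0.6577

0.658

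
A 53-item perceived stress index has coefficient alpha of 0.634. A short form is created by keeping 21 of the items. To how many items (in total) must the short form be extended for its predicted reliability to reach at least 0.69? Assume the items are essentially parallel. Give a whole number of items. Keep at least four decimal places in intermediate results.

69

First, r for the 21-item form: n = 21/53 = 0.3962, so r_21 = 0.3962·0.634/(1 + (0.3962 − 1)·0.634) = 0.4070
Then solve for n' with r_old = 0.4070, r_target = 0.69: n' = 0.69(1 − 0.4070)/[0.4070(1 − 0.69)] = 3.2430
Items = 3.2430 × 21 ≈ 68.10 → 69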